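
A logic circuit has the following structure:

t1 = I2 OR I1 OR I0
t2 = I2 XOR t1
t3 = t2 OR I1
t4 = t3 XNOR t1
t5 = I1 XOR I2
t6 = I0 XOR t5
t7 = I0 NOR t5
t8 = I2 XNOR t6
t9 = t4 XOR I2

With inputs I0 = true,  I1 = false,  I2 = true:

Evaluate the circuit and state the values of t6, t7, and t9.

t6 = false; t7 = false; t9 = true

t1 = I2 OR I1 OR I0 = true OR false OR true = true
t2 = I2 XOR t1 = true XOR true = false
t3 = t2 OR I1 = false OR false = false
t4 = t3 XNOR t1 = false XNOR true = false
t5 = I1 XOR I2 = false XOR true = true
t6 = I0 XOR t5 = true XOR true = false
t7 = I0 NOR t5 = true NOR true = false
t9 = t4 XOR I2 = false XOR true = true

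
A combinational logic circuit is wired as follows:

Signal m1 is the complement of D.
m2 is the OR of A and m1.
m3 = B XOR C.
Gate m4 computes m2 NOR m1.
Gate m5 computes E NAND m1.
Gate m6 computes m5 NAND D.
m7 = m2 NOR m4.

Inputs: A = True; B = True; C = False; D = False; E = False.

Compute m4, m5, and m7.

m4 = False, m5 = True, m7 = False

m1 = NOT D = NOT False = True
m2 = A OR m1 = True OR True = True
m4 = m2 NOR m1 = True NOR True = False
m5 = E NAND m1 = False NAND True = True
m7 = m2 NOR m4 = True NOR False = False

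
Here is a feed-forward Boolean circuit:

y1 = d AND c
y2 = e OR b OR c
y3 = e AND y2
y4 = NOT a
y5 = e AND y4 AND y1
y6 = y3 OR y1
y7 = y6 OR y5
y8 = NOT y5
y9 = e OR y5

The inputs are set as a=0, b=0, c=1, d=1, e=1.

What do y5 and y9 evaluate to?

y5 = 1, y9 = 1

y1 = d AND c = 1 AND 1 = 1
y4 = NOT a = NOT 0 = 1
y5 = e AND y4 AND y1 = 1 AND 1 AND 1 = 1
y9 = e OR y5 = 1 OR 1 = 1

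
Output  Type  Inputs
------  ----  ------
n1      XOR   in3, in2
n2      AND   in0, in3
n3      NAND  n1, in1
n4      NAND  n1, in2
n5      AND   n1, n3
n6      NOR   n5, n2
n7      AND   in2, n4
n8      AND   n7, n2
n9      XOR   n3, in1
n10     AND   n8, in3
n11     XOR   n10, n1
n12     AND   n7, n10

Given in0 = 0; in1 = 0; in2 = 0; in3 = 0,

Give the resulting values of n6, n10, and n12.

n1 = in3 XOR in2 = 0 XOR 0 = 0
n2 = in0 AND in3 = 0 AND 0 = 0
n3 = n1 NAND in1 = 0 NAND 0 = 1
n4 = n1 NAND in2 = 0 NAND 0 = 1
n5 = n1 AND n3 = 0 AND 1 = 0
n6 = n5 NOR n2 = 0 NOR 0 = 1
n7 = in2 AND n4 = 0 AND 1 = 0
n8 = n7 AND n2 = 0 AND 0 = 0
n10 = n8 AND in3 = 0 AND 0 = 0
n12 = n7 AND n10 = 0 AND 0 = 0

n6 = 1  n10 = 0  n12 = 0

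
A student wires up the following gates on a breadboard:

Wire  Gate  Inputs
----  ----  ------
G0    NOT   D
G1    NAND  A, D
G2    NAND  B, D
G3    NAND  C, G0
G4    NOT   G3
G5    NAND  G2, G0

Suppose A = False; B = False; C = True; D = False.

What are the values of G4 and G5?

G4 = True, G5 = False

G0 = NOT D = NOT False = True
G2 = B NAND D = False NAND False = True
G3 = C NAND G0 = True NAND True = False
G4 = NOT G3 = NOT False = True
G5 = G2 NAND G0 = True NAND True = False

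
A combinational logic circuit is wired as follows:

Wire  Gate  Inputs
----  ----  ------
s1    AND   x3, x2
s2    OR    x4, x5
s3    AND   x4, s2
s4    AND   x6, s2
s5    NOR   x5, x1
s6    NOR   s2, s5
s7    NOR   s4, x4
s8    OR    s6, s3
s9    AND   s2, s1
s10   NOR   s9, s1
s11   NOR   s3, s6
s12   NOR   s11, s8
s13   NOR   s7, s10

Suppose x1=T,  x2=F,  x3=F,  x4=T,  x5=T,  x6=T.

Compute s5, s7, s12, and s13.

s5 = F; s7 = F; s12 = F; s13 = F

s1 = x3 AND x2 = F AND F = F
s2 = x4 OR x5 = T OR T = T
s3 = x4 AND s2 = T AND T = T
s4 = x6 AND s2 = T AND T = T
s5 = x5 NOR x1 = T NOR T = F
s6 = s2 NOR s5 = T NOR F = F
s7 = s4 NOR x4 = T NOR T = F
s8 = s6 OR s3 = F OR T = T
s9 = s2 AND s1 = T AND F = F
s10 = s9 NOR s1 = F NOR F = T
s11 = s3 NOR s6 = T NOR F = F
s12 = s11 NOR s8 = F NOR T = F
s13 = s7 NOR s10 = F NOR T = F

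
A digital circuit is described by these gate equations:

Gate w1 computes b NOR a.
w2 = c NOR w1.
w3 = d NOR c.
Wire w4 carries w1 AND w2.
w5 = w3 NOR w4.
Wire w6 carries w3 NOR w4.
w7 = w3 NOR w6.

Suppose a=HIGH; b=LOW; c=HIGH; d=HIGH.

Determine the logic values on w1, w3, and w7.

w1 = b NOR a = LOW NOR HIGH = LOW
w2 = c NOR w1 = HIGH NOR LOW = LOW
w3 = d NOR c = HIGH NOR HIGH = LOW
w4 = w1 AND w2 = LOW AND LOW = LOW
w6 = w3 NOR w4 = LOW NOR LOW = HIGH
w7 = w3 NOR w6 = LOW NOR HIGH = LOW

w1 = LOW, w3 = LOW, w7 = LOW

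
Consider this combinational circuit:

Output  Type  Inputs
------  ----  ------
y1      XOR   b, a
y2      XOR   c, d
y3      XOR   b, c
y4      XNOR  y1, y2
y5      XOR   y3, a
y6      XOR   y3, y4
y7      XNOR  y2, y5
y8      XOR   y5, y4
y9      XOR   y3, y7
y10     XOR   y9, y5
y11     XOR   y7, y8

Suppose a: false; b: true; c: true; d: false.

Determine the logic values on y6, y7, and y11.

y6 = true, y7 = false, y11 = true

y1 = b XOR a = true XOR false = true
y2 = c XOR d = true XOR false = true
y3 = b XOR c = true XOR true = false
y4 = y1 XNOR y2 = true XNOR true = true
y5 = y3 XOR a = false XOR false = false
y6 = y3 XOR y4 = false XOR true = true
y7 = y2 XNOR y5 = true XNOR false = false
y8 = y5 XOR y4 = false XOR true = true
y11 = y7 XOR y8 = false XOR true = true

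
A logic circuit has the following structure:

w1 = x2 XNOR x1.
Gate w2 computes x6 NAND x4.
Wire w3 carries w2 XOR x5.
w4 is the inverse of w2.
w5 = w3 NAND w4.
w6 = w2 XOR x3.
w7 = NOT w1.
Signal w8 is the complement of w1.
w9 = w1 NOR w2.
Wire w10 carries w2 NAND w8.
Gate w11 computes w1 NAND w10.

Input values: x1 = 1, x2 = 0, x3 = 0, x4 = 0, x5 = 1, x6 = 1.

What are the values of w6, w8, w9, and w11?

w6 = 1, w8 = 1, w9 = 0, w11 = 1

w1 = x2 XNOR x1 = 0 XNOR 1 = 0
w2 = x6 NAND x4 = 1 NAND 0 = 1
w6 = w2 XOR x3 = 1 XOR 0 = 1
w8 = NOT w1 = NOT 0 = 1
w9 = w1 NOR w2 = 0 NOR 1 = 0
w10 = w2 NAND w8 = 1 NAND 1 = 0
w11 = w1 NAND w10 = 0 NAND 0 = 1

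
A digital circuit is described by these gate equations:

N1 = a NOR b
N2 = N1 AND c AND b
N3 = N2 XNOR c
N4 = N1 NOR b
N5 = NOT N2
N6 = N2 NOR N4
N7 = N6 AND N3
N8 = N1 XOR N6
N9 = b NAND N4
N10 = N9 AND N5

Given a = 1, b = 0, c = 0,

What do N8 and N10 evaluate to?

N1 = a NOR b = 1 NOR 0 = 0
N2 = N1 AND c AND b = 0 AND 0 AND 0 = 0
N4 = N1 NOR b = 0 NOR 0 = 1
N5 = NOT N2 = NOT 0 = 1
N6 = N2 NOR N4 = 0 NOR 1 = 0
N8 = N1 XOR N6 = 0 XOR 0 = 0
N9 = b NAND N4 = 0 NAND 1 = 1
N10 = N9 AND N5 = 1 AND 1 = 1

N8 = 0  N10 = 1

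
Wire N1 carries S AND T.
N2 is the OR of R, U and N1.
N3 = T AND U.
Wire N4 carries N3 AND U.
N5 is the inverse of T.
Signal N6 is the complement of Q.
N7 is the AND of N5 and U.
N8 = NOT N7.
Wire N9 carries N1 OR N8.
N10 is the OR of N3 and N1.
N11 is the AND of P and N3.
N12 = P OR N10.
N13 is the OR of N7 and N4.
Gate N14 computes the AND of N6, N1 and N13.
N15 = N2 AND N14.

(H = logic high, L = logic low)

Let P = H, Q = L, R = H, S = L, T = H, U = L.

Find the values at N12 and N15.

N12 = H  N15 = L

N1 = S AND T = L AND H = L
N2 = R OR U OR N1 = H OR L OR L = H
N3 = T AND U = H AND L = L
N4 = N3 AND U = L AND L = L
N5 = NOT T = NOT H = L
N6 = NOT Q = NOT L = H
N7 = N5 AND U = L AND L = L
N10 = N3 OR N1 = L OR L = L
N12 = P OR N10 = H OR L = H
N13 = N7 OR N4 = L OR L = L
N14 = N6 AND N1 AND N13 = H AND L AND L = L
N15 = N2 AND N14 = H AND L = L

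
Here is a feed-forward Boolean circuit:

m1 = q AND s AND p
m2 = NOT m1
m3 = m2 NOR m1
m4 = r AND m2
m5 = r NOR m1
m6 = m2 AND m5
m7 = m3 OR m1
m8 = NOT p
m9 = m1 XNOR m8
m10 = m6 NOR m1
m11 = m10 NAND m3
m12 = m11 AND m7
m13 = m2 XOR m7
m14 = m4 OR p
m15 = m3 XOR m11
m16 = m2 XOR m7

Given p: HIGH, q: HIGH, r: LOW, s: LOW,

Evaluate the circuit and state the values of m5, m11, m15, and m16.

m1 = q AND s AND p = HIGH AND LOW AND HIGH = LOW
m2 = NOT m1 = NOT LOW = HIGH
m3 = m2 NOR m1 = HIGH NOR LOW = LOW
m5 = r NOR m1 = LOW NOR LOW = HIGH
m6 = m2 AND m5 = HIGH AND HIGH = HIGH
m7 = m3 OR m1 = LOW OR LOW = LOW
m10 = m6 NOR m1 = HIGH NOR LOW = LOW
m11 = m10 NAND m3 = LOW NAND LOW = HIGH
m15 = m3 XOR m11 = LOW XOR HIGH = HIGH
m16 = m2 XOR m7 = HIGH XOR LOW = HIGH

m5 = HIGH  m11 = HIGH  m15 = HIGH  m16 = HIGH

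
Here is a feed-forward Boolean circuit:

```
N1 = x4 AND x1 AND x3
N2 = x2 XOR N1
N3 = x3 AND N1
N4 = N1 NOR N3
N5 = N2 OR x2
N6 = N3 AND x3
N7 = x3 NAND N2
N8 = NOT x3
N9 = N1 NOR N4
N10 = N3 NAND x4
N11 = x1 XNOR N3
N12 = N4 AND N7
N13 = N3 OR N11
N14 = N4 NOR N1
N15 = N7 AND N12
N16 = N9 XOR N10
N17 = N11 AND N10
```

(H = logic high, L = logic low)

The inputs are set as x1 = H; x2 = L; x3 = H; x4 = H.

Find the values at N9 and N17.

N1 = x4 AND x1 AND x3 = H AND H AND H = H
N3 = x3 AND N1 = H AND H = H
N4 = N1 NOR N3 = H NOR H = L
N9 = N1 NOR N4 = H NOR L = L
N10 = N3 NAND x4 = H NAND H = L
N11 = x1 XNOR N3 = H XNOR H = H
N17 = N11 AND N10 = H AND L = L

N9 = L  N17 = L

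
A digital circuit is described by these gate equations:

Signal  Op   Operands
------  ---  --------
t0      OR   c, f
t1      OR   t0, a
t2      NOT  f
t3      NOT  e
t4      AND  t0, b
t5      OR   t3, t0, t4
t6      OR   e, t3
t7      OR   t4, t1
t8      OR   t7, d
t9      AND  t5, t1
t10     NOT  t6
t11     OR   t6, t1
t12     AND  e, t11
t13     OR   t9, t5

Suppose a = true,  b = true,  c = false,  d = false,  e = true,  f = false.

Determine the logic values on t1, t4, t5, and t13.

t0 = c OR f = false OR false = false
t1 = t0 OR a = false OR true = true
t3 = NOT e = NOT true = false
t4 = t0 AND b = false AND true = false
t5 = t3 OR t0 OR t4 = false OR false OR false = false
t9 = t5 AND t1 = false AND true = false
t13 = t9 OR t5 = false OR false = false

t1 = true  t4 = false  t5 = false  t13 = false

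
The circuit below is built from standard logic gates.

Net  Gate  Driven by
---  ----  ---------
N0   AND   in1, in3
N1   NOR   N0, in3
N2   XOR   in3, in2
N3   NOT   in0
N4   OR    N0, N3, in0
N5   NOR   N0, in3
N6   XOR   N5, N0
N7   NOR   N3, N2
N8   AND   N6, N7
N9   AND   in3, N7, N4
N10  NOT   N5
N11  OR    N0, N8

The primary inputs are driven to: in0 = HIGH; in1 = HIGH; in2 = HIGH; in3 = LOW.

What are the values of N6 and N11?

N0 = in1 AND in3 = HIGH AND LOW = LOW
N2 = in3 XOR in2 = LOW XOR HIGH = HIGH
N3 = NOT in0 = NOT HIGH = LOW
N5 = N0 NOR in3 = LOW NOR LOW = HIGH
N6 = N5 XOR N0 = HIGH XOR LOW = HIGH
N7 = N3 NOR N2 = LOW NOR HIGH = LOW
N8 = N6 AND N7 = HIGH AND LOW = LOW
N11 = N0 OR N8 = LOW OR LOW = LOW

N6 = HIGH  N11 = LOW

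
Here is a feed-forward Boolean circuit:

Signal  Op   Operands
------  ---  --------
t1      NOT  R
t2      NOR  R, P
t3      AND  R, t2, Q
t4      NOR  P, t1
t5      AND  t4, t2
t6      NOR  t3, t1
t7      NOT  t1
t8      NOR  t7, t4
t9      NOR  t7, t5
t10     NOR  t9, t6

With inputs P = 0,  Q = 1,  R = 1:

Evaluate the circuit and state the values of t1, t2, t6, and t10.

t1 = NOT R = NOT 1 = 0
t2 = R NOR P = 1 NOR 0 = 0
t3 = R AND t2 AND Q = 1 AND 0 AND 1 = 0
t4 = P NOR t1 = 0 NOR 0 = 1
t5 = t4 AND t2 = 1 AND 0 = 0
t6 = t3 NOR t1 = 0 NOR 0 = 1
t7 = NOT t1 = NOT 0 = 1
t9 = t7 NOR t5 = 1 NOR 0 = 0
t10 = t9 NOR t6 = 0 NOR 1 = 0

t1 = 0, t2 = 0, t6 = 1, t10 = 0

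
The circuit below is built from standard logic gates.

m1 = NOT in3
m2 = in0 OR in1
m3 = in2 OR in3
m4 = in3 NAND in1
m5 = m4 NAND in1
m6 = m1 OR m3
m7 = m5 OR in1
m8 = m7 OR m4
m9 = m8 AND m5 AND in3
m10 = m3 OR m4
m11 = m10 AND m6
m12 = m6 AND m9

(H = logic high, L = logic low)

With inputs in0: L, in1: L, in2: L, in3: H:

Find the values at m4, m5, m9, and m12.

m1 = NOT in3 = NOT H = L
m3 = in2 OR in3 = L OR H = H
m4 = in3 NAND in1 = H NAND L = H
m5 = m4 NAND in1 = H NAND L = H
m6 = m1 OR m3 = L OR H = H
m7 = m5 OR in1 = H OR L = H
m8 = m7 OR m4 = H OR H = H
m9 = m8 AND m5 AND in3 = H AND H AND H = H
m12 = m6 AND m9 = H AND H = H

m4 = H, m5 = H, m9 = H, m12 = H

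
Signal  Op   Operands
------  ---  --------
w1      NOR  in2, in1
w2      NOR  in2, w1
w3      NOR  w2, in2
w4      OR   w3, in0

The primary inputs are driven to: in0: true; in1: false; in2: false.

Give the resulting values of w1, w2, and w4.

w1 = true  w2 = false  w4 = true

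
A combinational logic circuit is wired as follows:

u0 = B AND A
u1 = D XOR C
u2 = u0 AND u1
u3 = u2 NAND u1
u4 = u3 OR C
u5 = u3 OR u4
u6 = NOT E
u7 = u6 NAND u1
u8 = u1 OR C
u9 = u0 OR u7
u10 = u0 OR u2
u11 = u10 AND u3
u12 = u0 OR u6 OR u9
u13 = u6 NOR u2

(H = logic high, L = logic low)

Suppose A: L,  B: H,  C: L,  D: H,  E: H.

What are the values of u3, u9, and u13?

u3 = H, u9 = H, u13 = H

u0 = B AND A = H AND L = L
u1 = D XOR C = H XOR L = H
u2 = u0 AND u1 = L AND H = L
u3 = u2 NAND u1 = L NAND H = H
u6 = NOT E = NOT H = L
u7 = u6 NAND u1 = L NAND H = H
u9 = u0 OR u7 = L OR H = H
u13 = u6 NOR u2 = L NOR L = H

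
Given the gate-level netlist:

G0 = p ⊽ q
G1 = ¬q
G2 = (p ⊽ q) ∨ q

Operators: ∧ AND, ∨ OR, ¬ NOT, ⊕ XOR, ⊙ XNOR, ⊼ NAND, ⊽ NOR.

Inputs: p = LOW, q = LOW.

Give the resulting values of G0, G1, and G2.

G0 = LOW ⊽ LOW = HIGH
G1 = ¬LOW = HIGH
G2 = (LOW ⊽ LOW) ∨ LOW = HIGH

G0 = HIGH, G1 = HIGH, G2 = HIGH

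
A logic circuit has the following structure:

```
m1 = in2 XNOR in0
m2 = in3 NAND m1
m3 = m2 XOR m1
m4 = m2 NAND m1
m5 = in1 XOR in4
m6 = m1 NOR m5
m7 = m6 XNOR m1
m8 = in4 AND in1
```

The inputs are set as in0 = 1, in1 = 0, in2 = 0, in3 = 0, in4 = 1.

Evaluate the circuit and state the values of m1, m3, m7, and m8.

m1 = 0; m3 = 1; m7 = 1; m8 = 0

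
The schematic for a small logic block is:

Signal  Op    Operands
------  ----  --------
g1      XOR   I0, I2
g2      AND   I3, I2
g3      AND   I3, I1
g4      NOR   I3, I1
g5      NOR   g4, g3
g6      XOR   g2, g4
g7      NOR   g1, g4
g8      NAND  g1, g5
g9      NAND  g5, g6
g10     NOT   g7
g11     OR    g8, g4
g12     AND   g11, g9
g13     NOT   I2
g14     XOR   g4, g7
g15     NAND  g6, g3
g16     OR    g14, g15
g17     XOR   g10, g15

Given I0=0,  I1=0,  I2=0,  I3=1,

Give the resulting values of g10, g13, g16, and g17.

g1 = I0 XOR I2 = 0 XOR 0 = 0
g2 = I3 AND I2 = 1 AND 0 = 0
g3 = I3 AND I1 = 1 AND 0 = 0
g4 = I3 NOR I1 = 1 NOR 0 = 0
g6 = g2 XOR g4 = 0 XOR 0 = 0
g7 = g1 NOR g4 = 0 NOR 0 = 1
g10 = NOT g7 = NOT 1 = 0
g13 = NOT I2 = NOT 0 = 1
g14 = g4 XOR g7 = 0 XOR 1 = 1
g15 = g6 NAND g3 = 0 NAND 0 = 1
g16 = g14 OR g15 = 1 OR 1 = 1
g17 = g10 XOR g15 = 0 XOR 1 = 1

g10 = 0, g13 = 1, g16 = 1, g17 = 1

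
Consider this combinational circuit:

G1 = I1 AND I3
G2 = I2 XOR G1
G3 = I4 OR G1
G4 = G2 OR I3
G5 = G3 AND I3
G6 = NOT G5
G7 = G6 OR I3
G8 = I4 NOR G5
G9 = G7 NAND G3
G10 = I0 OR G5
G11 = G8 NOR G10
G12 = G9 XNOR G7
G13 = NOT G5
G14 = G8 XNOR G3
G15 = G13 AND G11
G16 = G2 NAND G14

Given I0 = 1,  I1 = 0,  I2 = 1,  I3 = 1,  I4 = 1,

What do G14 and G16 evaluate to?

G14 = 0; G16 = 1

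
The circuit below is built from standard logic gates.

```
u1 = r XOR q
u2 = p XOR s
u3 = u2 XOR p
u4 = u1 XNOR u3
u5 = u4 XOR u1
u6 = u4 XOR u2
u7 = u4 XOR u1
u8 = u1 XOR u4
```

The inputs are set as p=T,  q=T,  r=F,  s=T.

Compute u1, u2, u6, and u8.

u1 = r XOR q = F XOR T = T
u2 = p XOR s = T XOR T = F
u3 = u2 XOR p = F XOR T = T
u4 = u1 XNOR u3 = T XNOR T = T
u6 = u4 XOR u2 = T XOR F = T
u8 = u1 XOR u4 = T XOR T = F

u1 = T; u2 = F; u6 = T; u8 = F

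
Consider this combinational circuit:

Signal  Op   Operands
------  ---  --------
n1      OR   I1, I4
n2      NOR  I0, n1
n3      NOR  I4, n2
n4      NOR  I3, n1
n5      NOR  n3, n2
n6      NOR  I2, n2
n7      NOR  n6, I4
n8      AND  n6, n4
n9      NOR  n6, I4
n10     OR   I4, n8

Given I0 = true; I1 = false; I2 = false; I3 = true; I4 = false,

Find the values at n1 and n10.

n1 = false  n10 = false

n1 = I1 OR I4 = false OR false = false
n2 = I0 NOR n1 = true NOR false = false
n4 = I3 NOR n1 = true NOR false = false
n6 = I2 NOR n2 = false NOR false = true
n8 = n6 AND n4 = true AND false = false
n10 = I4 OR n8 = false OR false = false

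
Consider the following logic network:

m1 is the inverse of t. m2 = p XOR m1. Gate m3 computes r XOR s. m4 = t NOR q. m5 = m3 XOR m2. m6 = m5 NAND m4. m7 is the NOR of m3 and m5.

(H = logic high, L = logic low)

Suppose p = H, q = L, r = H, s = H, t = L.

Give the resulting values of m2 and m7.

m2 = L; m7 = H

m1 = NOT t = NOT L = H
m2 = p XOR m1 = H XOR H = L
m3 = r XOR s = H XOR H = L
m5 = m3 XOR m2 = L XOR L = L
m7 = m3 NOR m5 = L NOR L = H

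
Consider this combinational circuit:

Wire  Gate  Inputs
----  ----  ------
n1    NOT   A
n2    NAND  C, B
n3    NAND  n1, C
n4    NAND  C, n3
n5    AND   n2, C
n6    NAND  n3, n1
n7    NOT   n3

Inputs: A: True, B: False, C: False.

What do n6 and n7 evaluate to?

n6 = True; n7 = False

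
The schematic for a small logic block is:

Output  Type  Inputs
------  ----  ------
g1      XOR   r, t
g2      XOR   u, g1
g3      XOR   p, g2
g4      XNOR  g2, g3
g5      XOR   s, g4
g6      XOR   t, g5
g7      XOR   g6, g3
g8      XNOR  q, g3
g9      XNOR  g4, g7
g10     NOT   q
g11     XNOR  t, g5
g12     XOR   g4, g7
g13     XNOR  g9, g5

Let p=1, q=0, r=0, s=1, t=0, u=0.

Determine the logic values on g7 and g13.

g1 = r XOR t = 0 XOR 0 = 0
g2 = u XOR g1 = 0 XOR 0 = 0
g3 = p XOR g2 = 1 XOR 0 = 1
g4 = g2 XNOR g3 = 0 XNOR 1 = 0
g5 = s XOR g4 = 1 XOR 0 = 1
g6 = t XOR g5 = 0 XOR 1 = 1
g7 = g6 XOR g3 = 1 XOR 1 = 0
g9 = g4 XNOR g7 = 0 XNOR 0 = 1
g13 = g9 XNOR g5 = 1 XNOR 1 = 1

g7 = 0, g13 = 1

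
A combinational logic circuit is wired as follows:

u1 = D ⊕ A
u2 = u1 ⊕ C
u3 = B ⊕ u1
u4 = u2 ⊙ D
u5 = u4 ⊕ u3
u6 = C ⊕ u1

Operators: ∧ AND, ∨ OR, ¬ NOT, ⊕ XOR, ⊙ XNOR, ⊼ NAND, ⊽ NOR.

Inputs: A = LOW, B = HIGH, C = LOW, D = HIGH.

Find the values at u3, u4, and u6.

u3 = LOW, u4 = HIGH, u6 = HIGH

u1 = D XOR A = HIGH XOR LOW = HIGH
u2 = u1 XOR C = HIGH XOR LOW = HIGH
u3 = B XOR u1 = HIGH XOR HIGH = LOW
u4 = u2 XNOR D = HIGH XNOR HIGH = HIGH
u6 = C XOR u1 = LOW XOR HIGH = HIGH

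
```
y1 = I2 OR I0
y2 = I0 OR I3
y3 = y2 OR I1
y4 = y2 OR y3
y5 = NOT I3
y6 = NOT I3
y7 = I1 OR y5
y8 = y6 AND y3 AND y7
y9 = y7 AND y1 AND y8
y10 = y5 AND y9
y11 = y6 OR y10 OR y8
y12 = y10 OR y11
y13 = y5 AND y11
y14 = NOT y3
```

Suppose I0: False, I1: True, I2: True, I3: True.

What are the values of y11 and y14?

y1 = I2 OR I0 = True OR False = True
y2 = I0 OR I3 = False OR True = True
y3 = y2 OR I1 = True OR True = True
y5 = NOT I3 = NOT True = False
y6 = NOT I3 = NOT True = False
y7 = I1 OR y5 = True OR False = True
y8 = y6 AND y3 AND y7 = False AND True AND True = False
y9 = y7 AND y1 AND y8 = True AND True AND False = False
y10 = y5 AND y9 = False AND False = False
y11 = y6 OR y10 OR y8 = False OR False OR False = False
y14 = NOT y3 = NOT True = False

y11 = False  y14 = False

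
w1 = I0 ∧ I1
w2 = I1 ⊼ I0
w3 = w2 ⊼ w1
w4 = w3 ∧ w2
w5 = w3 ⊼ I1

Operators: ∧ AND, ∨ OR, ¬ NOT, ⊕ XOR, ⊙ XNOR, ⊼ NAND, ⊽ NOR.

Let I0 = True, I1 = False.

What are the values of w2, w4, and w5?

w1 = I0 AND I1 = True AND False = False
w2 = I1 NAND I0 = False NAND True = True
w3 = w2 NAND w1 = True NAND False = True
w4 = w3 AND w2 = True AND True = True
w5 = w3 NAND I1 = True NAND False = True

w2 = True, w4 = True, w5 = True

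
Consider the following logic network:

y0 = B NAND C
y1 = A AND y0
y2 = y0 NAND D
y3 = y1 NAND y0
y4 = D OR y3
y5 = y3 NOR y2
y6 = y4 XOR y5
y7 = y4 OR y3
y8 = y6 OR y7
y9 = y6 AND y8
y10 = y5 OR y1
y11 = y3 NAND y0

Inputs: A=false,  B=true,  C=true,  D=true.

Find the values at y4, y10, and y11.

y0 = B NAND C = true NAND true = false
y1 = A AND y0 = false AND false = false
y2 = y0 NAND D = false NAND true = true
y3 = y1 NAND y0 = false NAND false = true
y4 = D OR y3 = true OR true = true
y5 = y3 NOR y2 = true NOR true = false
y10 = y5 OR y1 = false OR false = false
y11 = y3 NAND y0 = true NAND false = true

y4 = true  y10 = false  y11 = true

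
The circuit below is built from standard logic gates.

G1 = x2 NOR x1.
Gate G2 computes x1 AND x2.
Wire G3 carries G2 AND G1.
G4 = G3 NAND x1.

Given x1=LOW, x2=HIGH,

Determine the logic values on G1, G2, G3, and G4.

G1 = x2 NOR x1 = HIGH NOR LOW = LOW
G2 = x1 AND x2 = LOW AND HIGH = LOW
G3 = G2 AND G1 = LOW AND LOW = LOW
G4 = G3 NAND x1 = LOW NAND LOW = HIGH

G1 = LOW, G2 = LOW, G3 = LOW, G4 = HIGH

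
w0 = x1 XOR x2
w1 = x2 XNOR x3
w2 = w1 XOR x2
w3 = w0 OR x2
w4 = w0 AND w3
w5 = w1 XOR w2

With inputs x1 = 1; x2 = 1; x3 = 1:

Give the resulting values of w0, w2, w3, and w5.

w0 = 0, w2 = 0, w3 = 1, w5 = 1

w0 = x1 XOR x2 = 1 XOR 1 = 0
w1 = x2 XNOR x3 = 1 XNOR 1 = 1
w2 = w1 XOR x2 = 1 XOR 1 = 0
w3 = w0 OR x2 = 0 OR 1 = 1
w5 = w1 XOR w2 = 1 XOR 0 = 1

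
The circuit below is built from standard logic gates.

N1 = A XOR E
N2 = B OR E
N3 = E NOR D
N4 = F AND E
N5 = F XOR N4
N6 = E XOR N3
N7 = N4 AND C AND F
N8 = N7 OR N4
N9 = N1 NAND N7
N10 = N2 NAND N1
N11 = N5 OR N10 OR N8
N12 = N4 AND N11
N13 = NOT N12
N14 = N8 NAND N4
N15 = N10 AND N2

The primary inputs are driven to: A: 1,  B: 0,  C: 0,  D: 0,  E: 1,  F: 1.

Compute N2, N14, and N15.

N1 = A XOR E = 1 XOR 1 = 0
N2 = B OR E = 0 OR 1 = 1
N4 = F AND E = 1 AND 1 = 1
N7 = N4 AND C AND F = 1 AND 0 AND 1 = 0
N8 = N7 OR N4 = 0 OR 1 = 1
N10 = N2 NAND N1 = 1 NAND 0 = 1
N14 = N8 NAND N4 = 1 NAND 1 = 0
N15 = N10 AND N2 = 1 AND 1 = 1

N2 = 1  N14 = 0  N15 = 1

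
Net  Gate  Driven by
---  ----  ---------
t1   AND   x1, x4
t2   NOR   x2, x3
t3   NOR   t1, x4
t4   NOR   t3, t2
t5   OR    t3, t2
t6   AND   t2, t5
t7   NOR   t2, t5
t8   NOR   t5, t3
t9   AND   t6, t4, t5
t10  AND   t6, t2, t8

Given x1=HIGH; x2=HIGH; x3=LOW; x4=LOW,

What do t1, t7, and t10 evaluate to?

t1 = x1 AND x4 = HIGH AND LOW = LOW
t2 = x2 NOR x3 = HIGH NOR LOW = LOW
t3 = t1 NOR x4 = LOW NOR LOW = HIGH
t5 = t3 OR t2 = HIGH OR LOW = HIGH
t6 = t2 AND t5 = LOW AND HIGH = LOW
t7 = t2 NOR t5 = LOW NOR HIGH = LOW
t8 = t5 NOR t3 = HIGH NOR HIGH = LOW
t10 = t6 AND t2 AND t8 = LOW AND LOW AND LOW = LOW

t1 = LOW, t7 = LOW, t10 = LOW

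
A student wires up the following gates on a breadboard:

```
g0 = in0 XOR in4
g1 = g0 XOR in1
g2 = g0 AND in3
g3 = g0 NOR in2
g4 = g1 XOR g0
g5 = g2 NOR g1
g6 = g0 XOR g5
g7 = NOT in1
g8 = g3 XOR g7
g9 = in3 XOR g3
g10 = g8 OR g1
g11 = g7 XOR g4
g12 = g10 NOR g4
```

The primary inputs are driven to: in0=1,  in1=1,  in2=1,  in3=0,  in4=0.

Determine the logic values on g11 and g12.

g0 = in0 XOR in4 = 1 XOR 0 = 1
g1 = g0 XOR in1 = 1 XOR 1 = 0
g3 = g0 NOR in2 = 1 NOR 1 = 0
g4 = g1 XOR g0 = 0 XOR 1 = 1
g7 = NOT in1 = NOT 1 = 0
g8 = g3 XOR g7 = 0 XOR 0 = 0
g10 = g8 OR g1 = 0 OR 0 = 0
g11 = g7 XOR g4 = 0 XOR 1 = 1
g12 = g10 NOR g4 = 0 NOR 1 = 0

g11 = 1; g12 = 0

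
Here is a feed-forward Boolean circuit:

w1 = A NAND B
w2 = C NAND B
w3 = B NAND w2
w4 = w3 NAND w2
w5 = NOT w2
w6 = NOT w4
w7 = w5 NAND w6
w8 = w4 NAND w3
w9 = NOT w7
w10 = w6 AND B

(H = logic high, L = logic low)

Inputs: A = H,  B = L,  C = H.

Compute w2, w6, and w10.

w2 = H; w6 = H; w10 = L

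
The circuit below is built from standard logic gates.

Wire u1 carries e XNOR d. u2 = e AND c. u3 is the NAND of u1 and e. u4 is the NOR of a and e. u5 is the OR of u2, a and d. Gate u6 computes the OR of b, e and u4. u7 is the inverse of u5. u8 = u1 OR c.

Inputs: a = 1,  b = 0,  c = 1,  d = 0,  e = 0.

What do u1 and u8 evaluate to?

u1 = 1  u8 = 1

u1 = e XNOR d = 0 XNOR 0 = 1
u8 = u1 OR c = 1 OR 1 = 1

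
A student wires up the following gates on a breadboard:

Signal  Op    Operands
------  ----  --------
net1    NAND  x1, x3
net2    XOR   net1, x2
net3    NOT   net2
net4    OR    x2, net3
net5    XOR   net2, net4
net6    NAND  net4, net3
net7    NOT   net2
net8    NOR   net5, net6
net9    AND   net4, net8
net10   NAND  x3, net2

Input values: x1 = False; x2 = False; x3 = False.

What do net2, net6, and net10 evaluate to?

net2 = True, net6 = True, net10 = True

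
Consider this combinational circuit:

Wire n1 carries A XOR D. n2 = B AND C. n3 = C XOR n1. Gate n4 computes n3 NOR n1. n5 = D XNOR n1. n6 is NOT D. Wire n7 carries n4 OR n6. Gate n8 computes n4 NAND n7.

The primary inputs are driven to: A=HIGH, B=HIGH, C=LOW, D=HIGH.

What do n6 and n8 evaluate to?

n1 = A XOR D = HIGH XOR HIGH = LOW
n3 = C XOR n1 = LOW XOR LOW = LOW
n4 = n3 NOR n1 = LOW NOR LOW = HIGH
n6 = NOT D = NOT HIGH = LOW
n7 = n4 OR n6 = HIGH OR LOW = HIGH
n8 = n4 NAND n7 = HIGH NAND HIGH = LOW

n6 = LOW, n8 = LOW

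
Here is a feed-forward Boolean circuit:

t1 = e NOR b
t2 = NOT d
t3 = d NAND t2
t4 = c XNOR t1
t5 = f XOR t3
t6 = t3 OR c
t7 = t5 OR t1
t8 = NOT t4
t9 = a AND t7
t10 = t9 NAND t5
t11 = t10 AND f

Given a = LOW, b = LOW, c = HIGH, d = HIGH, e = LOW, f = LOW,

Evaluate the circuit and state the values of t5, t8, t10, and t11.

t5 = HIGH, t8 = LOW, t10 = HIGH, t11 = LOW

t1 = e NOR b = LOW NOR LOW = HIGH
t2 = NOT d = NOT HIGH = LOW
t3 = d NAND t2 = HIGH NAND LOW = HIGH
t4 = c XNOR t1 = HIGH XNOR HIGH = HIGH
t5 = f XOR t3 = LOW XOR HIGH = HIGH
t7 = t5 OR t1 = HIGH OR HIGH = HIGH
t8 = NOT t4 = NOT HIGH = LOW
t9 = a AND t7 = LOW AND HIGH = LOW
t10 = t9 NAND t5 = LOW NAND HIGH = HIGH
t11 = t10 AND f = HIGH AND LOW = LOW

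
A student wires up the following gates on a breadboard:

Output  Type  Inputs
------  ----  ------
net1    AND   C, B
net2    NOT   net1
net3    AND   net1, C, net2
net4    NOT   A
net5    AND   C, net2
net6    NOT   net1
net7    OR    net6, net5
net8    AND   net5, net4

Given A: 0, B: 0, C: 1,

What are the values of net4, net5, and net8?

net4 = 1; net5 = 1; net8 = 1

net1 = C AND B = 1 AND 0 = 0
net2 = NOT net1 = NOT 0 = 1
net4 = NOT A = NOT 0 = 1
net5 = C AND net2 = 1 AND 1 = 1
net8 = net5 AND net4 = 1 AND 1 = 1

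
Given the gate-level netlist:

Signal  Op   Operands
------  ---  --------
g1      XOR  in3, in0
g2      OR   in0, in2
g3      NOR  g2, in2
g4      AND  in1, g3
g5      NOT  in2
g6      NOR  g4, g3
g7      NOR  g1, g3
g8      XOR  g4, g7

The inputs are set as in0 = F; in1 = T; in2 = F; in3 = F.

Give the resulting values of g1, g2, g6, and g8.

g1 = F, g2 = F, g6 = F, g8 = T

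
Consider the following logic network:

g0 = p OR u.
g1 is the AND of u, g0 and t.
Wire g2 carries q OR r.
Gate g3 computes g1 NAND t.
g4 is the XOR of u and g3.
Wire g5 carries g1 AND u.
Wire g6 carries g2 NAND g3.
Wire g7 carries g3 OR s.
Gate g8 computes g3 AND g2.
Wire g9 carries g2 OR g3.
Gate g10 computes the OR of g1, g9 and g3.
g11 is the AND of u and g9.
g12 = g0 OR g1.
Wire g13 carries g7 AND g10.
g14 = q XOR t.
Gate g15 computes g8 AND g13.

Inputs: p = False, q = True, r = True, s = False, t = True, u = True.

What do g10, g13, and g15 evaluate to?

g10 = True  g13 = False  g15 = False

g0 = p OR u = False OR True = True
g1 = u AND g0 AND t = True AND True AND True = True
g2 = q OR r = True OR True = True
g3 = g1 NAND t = True NAND True = False
g7 = g3 OR s = False OR False = False
g8 = g3 AND g2 = False AND True = False
g9 = g2 OR g3 = True OR False = True
g10 = g1 OR g9 OR g3 = True OR True OR False = True
g13 = g7 AND g10 = False AND True = False
g15 = g8 AND g13 = False AND False = False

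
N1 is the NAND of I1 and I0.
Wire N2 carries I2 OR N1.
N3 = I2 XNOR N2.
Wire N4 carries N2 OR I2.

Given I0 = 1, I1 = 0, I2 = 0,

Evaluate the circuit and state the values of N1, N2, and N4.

N1 = 1, N2 = 1, N4 = 1

N1 = I1 NAND I0 = 0 NAND 1 = 1
N2 = I2 OR N1 = 0 OR 1 = 1
N4 = N2 OR I2 = 1 OR 0 = 1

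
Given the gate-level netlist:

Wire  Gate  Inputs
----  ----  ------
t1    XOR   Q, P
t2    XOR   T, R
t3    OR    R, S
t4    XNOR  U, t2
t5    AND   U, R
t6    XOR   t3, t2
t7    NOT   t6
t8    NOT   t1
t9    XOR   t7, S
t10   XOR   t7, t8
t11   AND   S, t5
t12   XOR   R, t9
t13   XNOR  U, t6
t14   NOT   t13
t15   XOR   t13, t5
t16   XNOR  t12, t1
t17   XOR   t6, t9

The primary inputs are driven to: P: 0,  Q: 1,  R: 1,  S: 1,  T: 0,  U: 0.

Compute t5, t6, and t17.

t5 = 0; t6 = 0; t17 = 0

t2 = T XOR R = 0 XOR 1 = 1
t3 = R OR S = 1 OR 1 = 1
t5 = U AND R = 0 AND 1 = 0
t6 = t3 XOR t2 = 1 XOR 1 = 0
t7 = NOT t6 = NOT 0 = 1
t9 = t7 XOR S = 1 XOR 1 = 0
t17 = t6 XOR t9 = 0 XOR 0 = 0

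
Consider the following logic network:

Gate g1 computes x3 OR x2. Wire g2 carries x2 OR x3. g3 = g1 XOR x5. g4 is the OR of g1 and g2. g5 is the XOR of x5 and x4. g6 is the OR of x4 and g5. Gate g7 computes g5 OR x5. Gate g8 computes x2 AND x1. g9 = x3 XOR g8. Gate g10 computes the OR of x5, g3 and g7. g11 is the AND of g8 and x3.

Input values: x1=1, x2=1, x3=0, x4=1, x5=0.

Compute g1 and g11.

g1 = x3 OR x2 = 0 OR 1 = 1
g8 = x2 AND x1 = 1 AND 1 = 1
g11 = g8 AND x3 = 1 AND 0 = 0

g1 = 1  g11 = 0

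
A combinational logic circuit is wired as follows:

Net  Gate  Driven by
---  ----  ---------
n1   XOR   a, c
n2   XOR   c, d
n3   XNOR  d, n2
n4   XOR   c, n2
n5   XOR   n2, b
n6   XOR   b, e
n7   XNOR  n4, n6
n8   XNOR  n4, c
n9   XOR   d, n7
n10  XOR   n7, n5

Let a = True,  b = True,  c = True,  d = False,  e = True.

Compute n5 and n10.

n5 = False; n10 = True

n2 = c XOR d = True XOR False = True
n4 = c XOR n2 = True XOR True = False
n5 = n2 XOR b = True XOR True = False
n6 = b XOR e = True XOR True = False
n7 = n4 XNOR n6 = False XNOR False = True
n10 = n7 XOR n5 = True XOR False = True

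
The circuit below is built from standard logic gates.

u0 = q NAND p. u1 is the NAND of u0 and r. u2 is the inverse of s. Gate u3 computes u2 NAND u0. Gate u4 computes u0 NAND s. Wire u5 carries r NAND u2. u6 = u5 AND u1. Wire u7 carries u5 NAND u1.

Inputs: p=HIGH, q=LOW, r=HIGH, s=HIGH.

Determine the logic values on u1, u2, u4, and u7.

u0 = q NAND p = LOW NAND HIGH = HIGH
u1 = u0 NAND r = HIGH NAND HIGH = LOW
u2 = NOT s = NOT HIGH = LOW
u4 = u0 NAND s = HIGH NAND HIGH = LOW
u5 = r NAND u2 = HIGH NAND LOW = HIGH
u7 = u5 NAND u1 = HIGH NAND LOW = HIGH

u1 = LOW, u2 = LOW, u4 = LOW, u7 = HIGH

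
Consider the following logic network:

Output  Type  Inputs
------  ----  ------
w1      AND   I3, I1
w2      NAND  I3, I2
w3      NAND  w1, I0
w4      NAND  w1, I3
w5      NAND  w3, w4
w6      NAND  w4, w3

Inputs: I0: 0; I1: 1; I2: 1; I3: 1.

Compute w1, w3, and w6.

w1 = I3 AND I1 = 1 AND 1 = 1
w3 = w1 NAND I0 = 1 NAND 0 = 1
w4 = w1 NAND I3 = 1 NAND 1 = 0
w6 = w4 NAND w3 = 0 NAND 1 = 1

w1 = 1, w3 = 1, w6 = 1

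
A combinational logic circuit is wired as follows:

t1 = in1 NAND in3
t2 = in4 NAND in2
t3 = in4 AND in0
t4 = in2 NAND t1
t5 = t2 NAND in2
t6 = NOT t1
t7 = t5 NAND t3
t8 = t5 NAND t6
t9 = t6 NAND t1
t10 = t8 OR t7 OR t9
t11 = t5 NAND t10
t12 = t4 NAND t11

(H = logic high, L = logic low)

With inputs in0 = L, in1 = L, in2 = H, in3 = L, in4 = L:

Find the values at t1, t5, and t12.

t1 = in1 NAND in3 = L NAND L = H
t2 = in4 NAND in2 = L NAND H = H
t3 = in4 AND in0 = L AND L = L
t4 = in2 NAND t1 = H NAND H = L
t5 = t2 NAND in2 = H NAND H = L
t6 = NOT t1 = NOT H = L
t7 = t5 NAND t3 = L NAND L = H
t8 = t5 NAND t6 = L NAND L = H
t9 = t6 NAND t1 = L NAND H = H
t10 = t8 OR t7 OR t9 = H OR H OR H = H
t11 = t5 NAND t10 = L NAND H = H
t12 = t4 NAND t11 = L NAND H = H

t1 = H; t5 = L; t12 = H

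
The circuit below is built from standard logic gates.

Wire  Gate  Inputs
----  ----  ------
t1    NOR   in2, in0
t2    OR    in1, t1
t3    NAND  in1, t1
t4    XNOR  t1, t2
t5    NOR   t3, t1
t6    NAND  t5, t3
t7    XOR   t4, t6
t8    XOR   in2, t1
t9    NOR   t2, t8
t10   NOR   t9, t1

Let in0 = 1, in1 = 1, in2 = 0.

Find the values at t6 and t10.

t1 = in2 NOR in0 = 0 NOR 1 = 0
t2 = in1 OR t1 = 1 OR 0 = 1
t3 = in1 NAND t1 = 1 NAND 0 = 1
t5 = t3 NOR t1 = 1 NOR 0 = 0
t6 = t5 NAND t3 = 0 NAND 1 = 1
t8 = in2 XOR t1 = 0 XOR 0 = 0
t9 = t2 NOR t8 = 1 NOR 0 = 0
t10 = t9 NOR t1 = 0 NOR 0 = 1

t6 = 1, t10 = 1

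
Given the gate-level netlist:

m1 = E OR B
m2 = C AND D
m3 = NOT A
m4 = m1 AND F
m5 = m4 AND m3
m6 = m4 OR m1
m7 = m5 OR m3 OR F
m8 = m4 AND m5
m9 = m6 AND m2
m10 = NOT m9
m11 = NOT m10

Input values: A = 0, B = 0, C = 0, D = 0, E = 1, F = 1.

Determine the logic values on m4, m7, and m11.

m1 = E OR B = 1 OR 0 = 1
m2 = C AND D = 0 AND 0 = 0
m3 = NOT A = NOT 0 = 1
m4 = m1 AND F = 1 AND 1 = 1
m5 = m4 AND m3 = 1 AND 1 = 1
m6 = m4 OR m1 = 1 OR 1 = 1
m7 = m5 OR m3 OR F = 1 OR 1 OR 1 = 1
m9 = m6 AND m2 = 1 AND 0 = 0
m10 = NOT m9 = NOT 0 = 1
m11 = NOT m10 = NOT 1 = 0

m4 = 1; m7 = 1; m11 = 0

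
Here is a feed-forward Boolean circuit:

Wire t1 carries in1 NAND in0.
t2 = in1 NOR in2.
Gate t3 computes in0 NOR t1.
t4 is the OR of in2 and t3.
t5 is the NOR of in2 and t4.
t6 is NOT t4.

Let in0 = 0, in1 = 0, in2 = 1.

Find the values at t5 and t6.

t1 = in1 NAND in0 = 0 NAND 0 = 1
t3 = in0 NOR t1 = 0 NOR 1 = 0
t4 = in2 OR t3 = 1 OR 0 = 1
t5 = in2 NOR t4 = 1 NOR 1 = 0
t6 = NOT t4 = NOT 1 = 0

t5 = 0, t6 = 0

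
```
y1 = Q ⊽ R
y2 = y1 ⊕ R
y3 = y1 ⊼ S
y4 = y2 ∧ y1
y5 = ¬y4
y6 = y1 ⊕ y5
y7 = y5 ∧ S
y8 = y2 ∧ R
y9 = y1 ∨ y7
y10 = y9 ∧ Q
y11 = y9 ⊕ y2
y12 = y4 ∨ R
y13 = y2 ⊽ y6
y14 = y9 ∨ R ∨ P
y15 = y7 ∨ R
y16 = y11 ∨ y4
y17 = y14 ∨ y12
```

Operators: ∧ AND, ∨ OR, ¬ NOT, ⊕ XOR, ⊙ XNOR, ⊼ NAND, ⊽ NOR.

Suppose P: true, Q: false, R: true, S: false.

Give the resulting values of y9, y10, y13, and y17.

y9 = false; y10 = false; y13 = false; y17 = true

y1 = Q NOR R = false NOR true = false
y2 = y1 XOR R = false XOR true = true
y4 = y2 AND y1 = true AND false = false
y5 = NOT y4 = NOT false = true
y6 = y1 XOR y5 = false XOR true = true
y7 = y5 AND S = true AND false = false
y9 = y1 OR y7 = false OR false = false
y10 = y9 AND Q = false AND false = false
y12 = y4 OR R = false OR true = true
y13 = y2 NOR y6 = true NOR true = false
y14 = y9 OR R OR P = false OR true OR true = true
y17 = y14 OR y12 = true OR true = true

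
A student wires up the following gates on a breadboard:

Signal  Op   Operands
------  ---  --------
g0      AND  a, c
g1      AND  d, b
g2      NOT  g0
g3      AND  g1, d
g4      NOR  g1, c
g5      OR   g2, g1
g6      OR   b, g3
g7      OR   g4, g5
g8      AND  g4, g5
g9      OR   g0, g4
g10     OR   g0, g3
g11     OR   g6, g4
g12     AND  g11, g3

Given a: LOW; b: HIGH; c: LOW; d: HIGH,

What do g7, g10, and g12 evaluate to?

g0 = a AND c = LOW AND LOW = LOW
g1 = d AND b = HIGH AND HIGH = HIGH
g2 = NOT g0 = NOT LOW = HIGH
g3 = g1 AND d = HIGH AND HIGH = HIGH
g4 = g1 NOR c = HIGH NOR LOW = LOW
g5 = g2 OR g1 = HIGH OR HIGH = HIGH
g6 = b OR g3 = HIGH OR HIGH = HIGH
g7 = g4 OR g5 = LOW OR HIGH = HIGH
g10 = g0 OR g3 = LOW OR HIGH = HIGH
g11 = g6 OR g4 = HIGH OR LOW = HIGH
g12 = g11 AND g3 = HIGH AND HIGH = HIGH

g7 = HIGH  g10 = HIGH  g12 = HIGH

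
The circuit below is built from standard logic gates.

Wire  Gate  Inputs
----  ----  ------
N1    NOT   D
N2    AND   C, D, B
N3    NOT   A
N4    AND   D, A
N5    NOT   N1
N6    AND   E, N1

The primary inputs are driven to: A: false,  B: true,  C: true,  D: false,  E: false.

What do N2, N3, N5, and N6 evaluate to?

N1 = NOT D = NOT false = true
N2 = C AND D AND B = true AND false AND true = false
N3 = NOT A = NOT false = true
N5 = NOT N1 = NOT true = false
N6 = E AND N1 = false AND true = false

N2 = false, N3 = true, N5 = false, N6 = false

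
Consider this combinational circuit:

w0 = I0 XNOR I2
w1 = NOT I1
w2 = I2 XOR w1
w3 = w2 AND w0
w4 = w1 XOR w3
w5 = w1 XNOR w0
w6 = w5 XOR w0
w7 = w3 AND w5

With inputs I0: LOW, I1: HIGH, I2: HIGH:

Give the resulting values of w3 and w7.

w0 = I0 XNOR I2 = LOW XNOR HIGH = LOW
w1 = NOT I1 = NOT HIGH = LOW
w2 = I2 XOR w1 = HIGH XOR LOW = HIGH
w3 = w2 AND w0 = HIGH AND LOW = LOW
w5 = w1 XNOR w0 = LOW XNOR LOW = HIGH
w7 = w3 AND w5 = LOW AND HIGH = LOW

w3 = LOW, w7 = LOW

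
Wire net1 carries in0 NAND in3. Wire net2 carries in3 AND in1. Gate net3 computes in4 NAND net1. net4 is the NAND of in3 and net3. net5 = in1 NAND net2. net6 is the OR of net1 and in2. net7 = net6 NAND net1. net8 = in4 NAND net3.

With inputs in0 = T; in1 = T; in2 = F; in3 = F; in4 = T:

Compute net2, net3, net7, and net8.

net2 = F, net3 = F, net7 = F, net8 = T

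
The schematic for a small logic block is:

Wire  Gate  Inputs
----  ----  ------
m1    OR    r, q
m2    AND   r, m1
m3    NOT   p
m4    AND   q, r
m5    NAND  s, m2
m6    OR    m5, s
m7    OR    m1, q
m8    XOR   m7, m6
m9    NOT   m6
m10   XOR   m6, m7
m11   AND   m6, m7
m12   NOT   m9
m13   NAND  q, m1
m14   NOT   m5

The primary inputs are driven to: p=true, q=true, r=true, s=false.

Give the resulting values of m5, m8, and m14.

m1 = r OR q = true OR true = true
m2 = r AND m1 = true AND true = true
m5 = s NAND m2 = false NAND true = true
m6 = m5 OR s = true OR false = true
m7 = m1 OR q = true OR true = true
m8 = m7 XOR m6 = true XOR true = false
m14 = NOT m5 = NOT true = false

m5 = true, m8 = false, m14 = false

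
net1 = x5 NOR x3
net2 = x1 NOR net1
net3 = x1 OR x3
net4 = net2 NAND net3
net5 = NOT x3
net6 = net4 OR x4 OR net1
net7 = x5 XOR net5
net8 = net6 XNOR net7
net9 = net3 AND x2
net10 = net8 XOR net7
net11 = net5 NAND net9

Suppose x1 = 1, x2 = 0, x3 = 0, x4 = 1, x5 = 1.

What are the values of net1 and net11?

net1 = x5 NOR x3 = 1 NOR 0 = 0
net3 = x1 OR x3 = 1 OR 0 = 1
net5 = NOT x3 = NOT 0 = 1
net9 = net3 AND x2 = 1 AND 0 = 0
net11 = net5 NAND net9 = 1 NAND 0 = 1

net1 = 0; net11 = 1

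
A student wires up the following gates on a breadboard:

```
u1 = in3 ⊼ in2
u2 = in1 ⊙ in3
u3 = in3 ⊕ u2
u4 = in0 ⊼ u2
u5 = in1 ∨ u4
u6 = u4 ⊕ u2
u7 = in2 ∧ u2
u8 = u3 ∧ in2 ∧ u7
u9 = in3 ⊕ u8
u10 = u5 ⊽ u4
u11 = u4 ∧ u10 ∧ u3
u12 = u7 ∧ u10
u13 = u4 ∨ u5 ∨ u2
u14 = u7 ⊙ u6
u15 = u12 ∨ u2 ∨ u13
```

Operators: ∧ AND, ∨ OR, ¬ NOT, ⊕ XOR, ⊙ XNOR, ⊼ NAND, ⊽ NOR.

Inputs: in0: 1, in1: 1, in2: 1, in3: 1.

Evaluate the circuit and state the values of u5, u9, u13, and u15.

u5 = 1, u9 = 1, u13 = 1, u15 = 1

u2 = in1 XNOR in3 = 1 XNOR 1 = 1
u3 = in3 XOR u2 = 1 XOR 1 = 0
u4 = in0 NAND u2 = 1 NAND 1 = 0
u5 = in1 OR u4 = 1 OR 0 = 1
u7 = in2 AND u2 = 1 AND 1 = 1
u8 = u3 AND in2 AND u7 = 0 AND 1 AND 1 = 0
u9 = in3 XOR u8 = 1 XOR 0 = 1
u10 = u5 NOR u4 = 1 NOR 0 = 0
u12 = u7 AND u10 = 1 AND 0 = 0
u13 = u4 OR u5 OR u2 = 0 OR 1 OR 1 = 1
u15 = u12 OR u2 OR u13 = 0 OR 1 OR 1 = 1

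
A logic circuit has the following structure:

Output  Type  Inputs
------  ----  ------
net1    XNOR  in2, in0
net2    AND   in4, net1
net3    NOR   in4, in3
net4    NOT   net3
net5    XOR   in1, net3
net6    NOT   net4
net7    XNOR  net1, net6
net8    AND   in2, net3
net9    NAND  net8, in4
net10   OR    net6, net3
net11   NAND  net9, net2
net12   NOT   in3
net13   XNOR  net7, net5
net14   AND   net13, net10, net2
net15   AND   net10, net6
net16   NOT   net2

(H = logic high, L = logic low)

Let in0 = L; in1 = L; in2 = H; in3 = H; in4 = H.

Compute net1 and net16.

net1 = L; net16 = H

net1 = in2 XNOR in0 = H XNOR L = L
net2 = in4 AND net1 = H AND L = L
net16 = NOT net2 = NOT L = H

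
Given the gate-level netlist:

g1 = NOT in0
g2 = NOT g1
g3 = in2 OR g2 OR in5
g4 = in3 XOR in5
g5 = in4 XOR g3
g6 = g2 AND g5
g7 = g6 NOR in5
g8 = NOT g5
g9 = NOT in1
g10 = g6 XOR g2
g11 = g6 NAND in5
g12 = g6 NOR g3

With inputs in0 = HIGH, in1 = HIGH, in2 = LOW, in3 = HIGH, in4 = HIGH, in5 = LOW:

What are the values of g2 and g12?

g1 = NOT in0 = NOT HIGH = LOW
g2 = NOT g1 = NOT LOW = HIGH
g3 = in2 OR g2 OR in5 = LOW OR HIGH OR LOW = HIGH
g5 = in4 XOR g3 = HIGH XOR HIGH = LOW
g6 = g2 AND g5 = HIGH AND LOW = LOW
g12 = g6 NOR g3 = LOW NOR HIGH = LOW

g2 = HIGH, g12 = LOW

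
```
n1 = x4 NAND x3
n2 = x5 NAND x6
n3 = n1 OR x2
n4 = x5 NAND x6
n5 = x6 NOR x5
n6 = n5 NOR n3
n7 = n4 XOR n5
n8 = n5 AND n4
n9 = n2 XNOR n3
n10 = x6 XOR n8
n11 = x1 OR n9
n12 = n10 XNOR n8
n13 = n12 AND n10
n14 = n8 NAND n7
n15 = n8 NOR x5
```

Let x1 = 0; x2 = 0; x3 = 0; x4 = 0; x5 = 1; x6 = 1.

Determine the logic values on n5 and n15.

n5 = 0, n15 = 0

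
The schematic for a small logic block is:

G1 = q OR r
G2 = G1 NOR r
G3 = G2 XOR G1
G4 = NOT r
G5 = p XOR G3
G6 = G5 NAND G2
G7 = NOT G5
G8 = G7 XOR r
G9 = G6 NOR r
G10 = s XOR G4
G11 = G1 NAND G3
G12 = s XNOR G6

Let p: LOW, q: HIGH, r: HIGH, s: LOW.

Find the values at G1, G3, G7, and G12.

G1 = HIGH, G3 = HIGH, G7 = LOW, G12 = LOW

G1 = q OR r = HIGH OR HIGH = HIGH
G2 = G1 NOR r = HIGH NOR HIGH = LOW
G3 = G2 XOR G1 = LOW XOR HIGH = HIGH
G5 = p XOR G3 = LOW XOR HIGH = HIGH
G6 = G5 NAND G2 = HIGH NAND LOW = HIGH
G7 = NOT G5 = NOT HIGH = LOW
G12 = s XNOR G6 = LOW XNOR HIGH = LOW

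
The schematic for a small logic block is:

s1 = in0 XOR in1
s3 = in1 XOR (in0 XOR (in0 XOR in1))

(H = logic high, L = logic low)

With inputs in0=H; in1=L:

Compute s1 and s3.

s1 = H  s3 = L

s1 = H XOR L = H
s3 = L XOR (H XOR (H XOR L)) = L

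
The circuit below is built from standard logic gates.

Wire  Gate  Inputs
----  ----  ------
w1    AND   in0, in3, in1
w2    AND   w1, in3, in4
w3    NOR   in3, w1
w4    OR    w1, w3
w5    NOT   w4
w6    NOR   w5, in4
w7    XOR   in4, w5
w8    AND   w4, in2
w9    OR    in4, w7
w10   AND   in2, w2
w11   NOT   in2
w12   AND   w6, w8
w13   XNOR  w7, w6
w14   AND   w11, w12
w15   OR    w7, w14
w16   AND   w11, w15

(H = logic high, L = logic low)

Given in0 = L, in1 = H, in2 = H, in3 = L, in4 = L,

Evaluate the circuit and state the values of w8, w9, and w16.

w8 = H  w9 = L  w16 = L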